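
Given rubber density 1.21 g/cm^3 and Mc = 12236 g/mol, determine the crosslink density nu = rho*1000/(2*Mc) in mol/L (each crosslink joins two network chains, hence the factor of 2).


nu = rho * 1000 / (2 * Mc)
nu = 1.21 * 1000 / (2 * 12236)
nu = 1210.0 / 24472
nu = 0.0494 mol/L

0.0494 mol/L


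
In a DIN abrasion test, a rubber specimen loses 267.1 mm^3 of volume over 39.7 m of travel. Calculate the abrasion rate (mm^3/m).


Rate = volume_loss / distance
= 267.1 / 39.7
= 6.728 mm^3/m

6.728 mm^3/m


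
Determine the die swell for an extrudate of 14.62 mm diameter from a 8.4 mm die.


Die swell ratio = D_extrudate / D_die
= 14.62 / 8.4
= 1.74

Die swell = 1.74


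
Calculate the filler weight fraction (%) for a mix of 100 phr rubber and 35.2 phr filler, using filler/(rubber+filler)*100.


Filler % = filler / (rubber + filler) * 100
= 35.2 / (100 + 35.2) * 100
= 35.2 / 135.2 * 100
= 26.04%

26.04%


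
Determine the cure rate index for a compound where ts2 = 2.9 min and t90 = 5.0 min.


CRI = 100 / (t90 - ts2)
= 100 / (5.0 - 2.9)
= 100 / 2.1
= 47.62 min^-1

47.62 min^-1


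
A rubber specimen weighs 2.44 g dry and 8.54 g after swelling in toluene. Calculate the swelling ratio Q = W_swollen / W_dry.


Q = W_swollen / W_dry
Q = 8.54 / 2.44
Q = 3.5

Q = 3.5


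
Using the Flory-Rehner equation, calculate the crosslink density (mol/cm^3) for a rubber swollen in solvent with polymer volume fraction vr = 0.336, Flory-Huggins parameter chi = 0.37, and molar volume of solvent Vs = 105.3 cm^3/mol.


ln(1 - vr) = ln(1 - 0.336) = -0.4095
Numerator = -((-0.4095) + 0.336 + 0.37 * 0.336^2) = 0.0317
Denominator = 105.3 * (0.336^(1/3) - 0.336/2) = 55.5147
nu = 0.0317 / 55.5147 = 5.7105e-04 mol/cm^3

5.7105e-04 mol/cm^3


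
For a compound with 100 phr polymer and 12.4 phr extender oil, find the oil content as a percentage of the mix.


Oil % = oil / (100 + oil) * 100
= 12.4 / (100 + 12.4) * 100
= 12.4 / 112.4 * 100
= 11.03%

11.03%


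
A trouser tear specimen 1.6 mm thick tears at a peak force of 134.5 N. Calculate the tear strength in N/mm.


Tear strength = force / thickness
= 134.5 / 1.6
= 84.06 N/mm

84.06 N/mm


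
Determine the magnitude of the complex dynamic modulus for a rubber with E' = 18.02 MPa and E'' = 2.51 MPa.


|E*| = sqrt(E'^2 + E''^2)
= sqrt(18.02^2 + 2.51^2)
= sqrt(324.7204 + 6.3001)
= 18.194 MPa

18.194 MPa


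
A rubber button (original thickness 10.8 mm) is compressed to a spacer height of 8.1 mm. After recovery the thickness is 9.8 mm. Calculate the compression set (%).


CS = (t0 - recovered) / (t0 - ts) * 100
= (10.8 - 9.8) / (10.8 - 8.1) * 100
= 1.0 / 2.7 * 100
= 37.0%

37.0%


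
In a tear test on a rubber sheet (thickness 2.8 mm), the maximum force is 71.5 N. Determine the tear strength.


Tear strength = force / thickness
= 71.5 / 2.8
= 25.54 N/mm

25.54 N/mm


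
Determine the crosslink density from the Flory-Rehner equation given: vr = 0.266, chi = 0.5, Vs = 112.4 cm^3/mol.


ln(1 - vr) = ln(1 - 0.266) = -0.3092
Numerator = -((-0.3092) + 0.266 + 0.5 * 0.266^2) = 0.0079
Denominator = 112.4 * (0.266^(1/3) - 0.266/2) = 57.3378
nu = 0.0079 / 57.3378 = 1.3723e-04 mol/cm^3

1.3723e-04 mol/cm^3


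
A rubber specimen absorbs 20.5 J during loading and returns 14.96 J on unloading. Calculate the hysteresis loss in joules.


Hysteresis loss = loading - unloading
= 20.5 - 14.96
= 5.54 J

5.54 J


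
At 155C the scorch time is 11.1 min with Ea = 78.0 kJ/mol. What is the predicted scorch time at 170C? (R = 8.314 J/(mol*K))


Convert temperatures: T1 = 155 + 273.15 = 428.15 K, T2 = 170 + 273.15 = 443.15 K
ts2_new = 11.1 * exp(78000 / 8.314 * (1/443.15 - 1/428.15))
1/T2 - 1/T1 = -7.9058e-05
ts2_new = 5.29 min

5.29 min


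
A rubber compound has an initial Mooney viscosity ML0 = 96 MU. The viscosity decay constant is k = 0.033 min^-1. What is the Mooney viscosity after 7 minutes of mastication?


ML = ML0 * exp(-k * t)
ML = 96 * exp(-0.033 * 7)
ML = 96 * 0.7937
ML = 76.2 MU

76.2 MU


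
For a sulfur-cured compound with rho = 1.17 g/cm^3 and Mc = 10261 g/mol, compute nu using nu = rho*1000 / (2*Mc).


nu = rho * 1000 / (2 * Mc)
nu = 1.17 * 1000 / (2 * 10261)
nu = 1170.0 / 20522
nu = 0.0570 mol/L

0.0570 mol/L


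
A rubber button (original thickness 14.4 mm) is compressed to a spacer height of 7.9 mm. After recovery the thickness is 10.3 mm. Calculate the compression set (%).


CS = (t0 - recovered) / (t0 - ts) * 100
= (14.4 - 10.3) / (14.4 - 7.9) * 100
= 4.1 / 6.5 * 100
= 63.1%

63.1%


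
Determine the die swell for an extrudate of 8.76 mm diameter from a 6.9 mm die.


Die swell ratio = D_extrudate / D_die
= 8.76 / 6.9
= 1.27

Die swell = 1.27


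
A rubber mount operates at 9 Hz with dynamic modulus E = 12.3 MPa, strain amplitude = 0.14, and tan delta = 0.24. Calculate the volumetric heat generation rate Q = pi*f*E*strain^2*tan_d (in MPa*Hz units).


Q = pi * f * E * strain^2 * tan_d
= pi * 9 * 12.3 * 0.14^2 * 0.24
= pi * 9 * 12.3 * 0.0196 * 0.24
= 1.6359

Q = 1.6359


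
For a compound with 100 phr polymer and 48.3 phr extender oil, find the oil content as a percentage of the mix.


Oil % = oil / (100 + oil) * 100
= 48.3 / (100 + 48.3) * 100
= 48.3 / 148.3 * 100
= 32.57%

32.57%


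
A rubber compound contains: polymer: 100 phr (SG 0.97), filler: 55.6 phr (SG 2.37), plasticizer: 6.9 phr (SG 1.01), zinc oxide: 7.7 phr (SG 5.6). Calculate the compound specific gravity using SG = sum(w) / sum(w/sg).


Sum of weights = 170.2
Volume contributions:
  polymer: 100/0.97 = 103.0928
  filler: 55.6/2.37 = 23.4599
  plasticizer: 6.9/1.01 = 6.8317
  zinc oxide: 7.7/5.6 = 1.3750
Sum of volumes = 134.7594
SG = 170.2 / 134.7594 = 1.263

SG = 1.263


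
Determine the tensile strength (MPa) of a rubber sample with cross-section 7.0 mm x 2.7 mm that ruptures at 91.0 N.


Area = width * thickness = 7.0 * 2.7 = 18.9 mm^2
TS = force / area = 91.0 / 18.9 = 4.81 MPa

4.81 MPa


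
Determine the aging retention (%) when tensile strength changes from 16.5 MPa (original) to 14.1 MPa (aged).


Retention = aged / original * 100
= 14.1 / 16.5 * 100
= 85.5%

85.5%


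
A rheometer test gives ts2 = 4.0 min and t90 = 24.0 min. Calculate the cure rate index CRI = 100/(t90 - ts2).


CRI = 100 / (t90 - ts2)
= 100 / (24.0 - 4.0)
= 100 / 20.0
= 5.0 min^-1

5.0 min^-1


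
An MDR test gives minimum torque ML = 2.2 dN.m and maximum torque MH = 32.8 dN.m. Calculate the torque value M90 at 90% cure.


M90 = ML + 0.9 * (MH - ML)
M90 = 2.2 + 0.9 * (32.8 - 2.2)
M90 = 2.2 + 0.9 * 30.6
M90 = 29.74 dN.m

29.74 dN.m


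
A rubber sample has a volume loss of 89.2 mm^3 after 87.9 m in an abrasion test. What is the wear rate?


Rate = volume_loss / distance
= 89.2 / 87.9
= 1.015 mm^3/m

1.015 mm^3/m


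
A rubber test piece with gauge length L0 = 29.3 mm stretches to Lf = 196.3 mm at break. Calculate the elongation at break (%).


Elongation = (Lf - L0) / L0 * 100
= (196.3 - 29.3) / 29.3 * 100
= 167.0 / 29.3 * 100
= 570.0%

570.0%


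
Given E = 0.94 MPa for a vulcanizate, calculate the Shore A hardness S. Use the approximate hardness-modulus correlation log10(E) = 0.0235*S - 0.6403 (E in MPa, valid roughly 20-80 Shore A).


log10(E) = 0.0235*S - 0.6403  =>  S = (log10(E) + 0.6403) / 0.0235
log10(0.94) = -0.026872
S = (-0.026872 + 0.6403) / 0.0235 = 0.613428 / 0.0235
S = 26.1

Shore A = 26.1


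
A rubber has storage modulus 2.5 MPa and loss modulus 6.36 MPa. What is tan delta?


tan delta = E'' / E'
= 6.36 / 2.5
= 2.544

tan delta = 2.544


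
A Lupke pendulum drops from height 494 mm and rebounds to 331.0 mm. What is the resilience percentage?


Resilience = h_rebound / h_drop * 100
= 331.0 / 494 * 100
= 67.0%

67.0%


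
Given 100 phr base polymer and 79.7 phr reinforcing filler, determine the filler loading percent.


Filler % = filler / (rubber + filler) * 100
= 79.7 / (100 + 79.7) * 100
= 79.7 / 179.7 * 100
= 44.35%

44.35%


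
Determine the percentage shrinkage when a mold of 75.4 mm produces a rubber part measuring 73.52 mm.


Shrinkage = (mold - part) / mold * 100
= (75.4 - 73.52) / 75.4 * 100
= 1.88 / 75.4 * 100
= 2.49%

2.49%


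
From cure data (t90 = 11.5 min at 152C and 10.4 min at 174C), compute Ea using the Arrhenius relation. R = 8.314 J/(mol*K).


T1 = 425.15 K, T2 = 447.15 K
1/T1 - 1/T2 = 1.1573e-04
ln(t1/t2) = ln(11.5/10.4) = 0.1005
Ea = 8.314 * 0.1005 / 1.1573e-04 = 7223.1552 J/mol
Ea = 7.22 kJ/mol

7.22 kJ/mol


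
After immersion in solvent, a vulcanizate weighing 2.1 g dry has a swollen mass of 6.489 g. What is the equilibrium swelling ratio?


Q = W_swollen / W_dry
Q = 6.489 / 2.1
Q = 3.09

Q = 3.09


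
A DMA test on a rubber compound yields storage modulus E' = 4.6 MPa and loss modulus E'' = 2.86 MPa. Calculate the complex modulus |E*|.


|E*| = sqrt(E'^2 + E''^2)
= sqrt(4.6^2 + 2.86^2)
= sqrt(21.1600 + 8.1796)
= 5.417 MPa

5.417 MPa


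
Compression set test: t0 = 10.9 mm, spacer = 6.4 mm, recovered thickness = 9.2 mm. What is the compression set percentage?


CS = (t0 - recovered) / (t0 - ts) * 100
= (10.9 - 9.2) / (10.9 - 6.4) * 100
= 1.7 / 4.5 * 100
= 37.8%

37.8%


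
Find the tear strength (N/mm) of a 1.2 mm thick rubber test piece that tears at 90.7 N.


Tear strength = force / thickness
= 90.7 / 1.2
= 75.58 N/mm

75.58 N/mm


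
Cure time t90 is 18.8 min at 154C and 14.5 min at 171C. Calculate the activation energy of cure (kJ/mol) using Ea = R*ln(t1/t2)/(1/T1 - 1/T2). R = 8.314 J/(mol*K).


T1 = 427.15 K, T2 = 444.15 K
1/T1 - 1/T2 = 8.9606e-05
ln(t1/t2) = ln(18.8/14.5) = 0.2597
Ea = 8.314 * 0.2597 / 8.9606e-05 = 24096.6612 J/mol
Ea = 24.1 kJ/mol

24.1 kJ/mol


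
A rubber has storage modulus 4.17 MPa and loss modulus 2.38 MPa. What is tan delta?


tan delta = E'' / E'
= 2.38 / 4.17
= 0.5707

tan delta = 0.5707


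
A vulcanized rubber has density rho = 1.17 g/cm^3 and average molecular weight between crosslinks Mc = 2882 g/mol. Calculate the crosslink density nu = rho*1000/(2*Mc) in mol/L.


nu = rho * 1000 / (2 * Mc)
nu = 1.17 * 1000 / (2 * 2882)
nu = 1170.0 / 5764
nu = 0.2030 mol/L

0.2030 mol/L


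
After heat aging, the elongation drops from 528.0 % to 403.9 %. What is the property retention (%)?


Retention = aged / original * 100
= 403.9 / 528.0 * 100
= 76.5%

76.5%


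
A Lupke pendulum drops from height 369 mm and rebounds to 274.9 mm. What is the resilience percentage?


Resilience = h_rebound / h_drop * 100
= 274.9 / 369 * 100
= 74.5%

74.5%


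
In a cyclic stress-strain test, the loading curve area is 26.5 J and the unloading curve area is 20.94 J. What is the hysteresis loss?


Hysteresis loss = loading - unloading
= 26.5 - 20.94
= 5.56 J

5.56 J


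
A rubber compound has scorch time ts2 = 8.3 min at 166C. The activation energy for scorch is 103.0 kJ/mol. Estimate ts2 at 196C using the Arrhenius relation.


Convert temperatures: T1 = 166 + 273.15 = 439.15 K, T2 = 196 + 273.15 = 469.15 K
ts2_new = 8.3 * exp(103000 / 8.314 * (1/469.15 - 1/439.15))
1/T2 - 1/T1 = -1.4561e-04
ts2_new = 1.37 min

1.37 min


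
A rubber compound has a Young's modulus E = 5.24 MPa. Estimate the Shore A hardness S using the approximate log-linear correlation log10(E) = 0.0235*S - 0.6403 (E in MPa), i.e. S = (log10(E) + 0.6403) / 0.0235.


log10(E) = 0.0235*S - 0.6403  =>  S = (log10(E) + 0.6403) / 0.0235
log10(5.24) = 0.719331
S = (0.719331 + 0.6403) / 0.0235 = 1.359631 / 0.0235
S = 57.9

Shore A = 57.9


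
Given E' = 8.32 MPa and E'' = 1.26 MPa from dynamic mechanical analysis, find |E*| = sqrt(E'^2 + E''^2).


|E*| = sqrt(E'^2 + E''^2)
= sqrt(8.32^2 + 1.26^2)
= sqrt(69.2224 + 1.5876)
= 8.415 MPa

8.415 MPa


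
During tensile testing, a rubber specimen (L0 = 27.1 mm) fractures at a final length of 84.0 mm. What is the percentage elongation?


Elongation = (Lf - L0) / L0 * 100
= (84.0 - 27.1) / 27.1 * 100
= 56.9 / 27.1 * 100
= 210.0%

210.0%


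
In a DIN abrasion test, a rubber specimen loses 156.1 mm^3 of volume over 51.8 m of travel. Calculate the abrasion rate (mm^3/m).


Rate = volume_loss / distance
= 156.1 / 51.8
= 3.014 mm^3/m

3.014 mm^3/m


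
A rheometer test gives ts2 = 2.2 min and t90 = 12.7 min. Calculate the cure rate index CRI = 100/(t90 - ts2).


CRI = 100 / (t90 - ts2)
= 100 / (12.7 - 2.2)
= 100 / 10.5
= 9.52 min^-1

9.52 min^-1


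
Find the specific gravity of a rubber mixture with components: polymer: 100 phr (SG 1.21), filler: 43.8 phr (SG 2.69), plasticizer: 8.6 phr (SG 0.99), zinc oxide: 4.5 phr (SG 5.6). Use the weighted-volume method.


Sum of weights = 156.9
Volume contributions:
  polymer: 100/1.21 = 82.6446
  filler: 43.8/2.69 = 16.2825
  plasticizer: 8.6/0.99 = 8.6869
  zinc oxide: 4.5/5.6 = 0.8036
Sum of volumes = 108.4176
SG = 156.9 / 108.4176 = 1.447

SG = 1.447


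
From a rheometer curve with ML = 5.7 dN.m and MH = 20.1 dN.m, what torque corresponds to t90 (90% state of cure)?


M90 = ML + 0.9 * (MH - ML)
M90 = 5.7 + 0.9 * (20.1 - 5.7)
M90 = 5.7 + 0.9 * 14.4
M90 = 18.66 dN.m

18.66 dN.m


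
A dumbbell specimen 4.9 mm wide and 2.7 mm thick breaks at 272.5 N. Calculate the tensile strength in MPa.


Area = width * thickness = 4.9 * 2.7 = 13.23 mm^2
TS = force / area = 272.5 / 13.23 = 20.6 MPa

20.6 MPa


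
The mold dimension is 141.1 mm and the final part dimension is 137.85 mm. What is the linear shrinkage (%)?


Shrinkage = (mold - part) / mold * 100
= (141.1 - 137.85) / 141.1 * 100
= 3.25 / 141.1 * 100
= 2.3%

2.3%


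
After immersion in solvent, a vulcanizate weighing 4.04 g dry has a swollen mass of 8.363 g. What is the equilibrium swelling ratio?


Q = W_swollen / W_dry
Q = 8.363 / 4.04
Q = 2.07

Q = 2.07


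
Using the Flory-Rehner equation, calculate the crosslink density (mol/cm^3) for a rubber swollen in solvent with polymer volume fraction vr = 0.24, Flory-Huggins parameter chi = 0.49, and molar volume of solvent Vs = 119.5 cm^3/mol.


ln(1 - vr) = ln(1 - 0.24) = -0.2744
Numerator = -((-0.2744) + 0.24 + 0.49 * 0.24^2) = 0.0062
Denominator = 119.5 * (0.24^(1/3) - 0.24/2) = 59.9229
nu = 0.0062 / 59.9229 = 1.0368e-04 mol/cm^3

1.0368e-04 mol/cm^3


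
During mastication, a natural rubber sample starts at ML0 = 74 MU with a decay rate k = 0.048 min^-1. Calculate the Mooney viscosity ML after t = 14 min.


ML = ML0 * exp(-k * t)
ML = 74 * exp(-0.048 * 14)
ML = 74 * 0.5107
ML = 37.79 MU

37.79 MU


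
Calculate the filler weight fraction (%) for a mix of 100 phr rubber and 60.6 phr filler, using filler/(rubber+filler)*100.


Filler % = filler / (rubber + filler) * 100
= 60.6 / (100 + 60.6) * 100
= 60.6 / 160.6 * 100
= 37.73%

37.73%


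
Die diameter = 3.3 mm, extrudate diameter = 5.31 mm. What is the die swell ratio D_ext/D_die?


Die swell ratio = D_extrudate / D_die
= 5.31 / 3.3
= 1.609

Die swell = 1.609


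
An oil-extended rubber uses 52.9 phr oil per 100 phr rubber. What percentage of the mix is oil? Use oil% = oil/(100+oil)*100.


Oil % = oil / (100 + oil) * 100
= 52.9 / (100 + 52.9) * 100
= 52.9 / 152.9 * 100
= 34.6%

34.6%


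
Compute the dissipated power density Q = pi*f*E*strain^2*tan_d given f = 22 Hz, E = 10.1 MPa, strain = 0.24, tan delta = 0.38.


Q = pi * f * E * strain^2 * tan_d
= pi * 22 * 10.1 * 0.24^2 * 0.38
= pi * 22 * 10.1 * 0.0576 * 0.38
= 15.2792

Q = 15.2792


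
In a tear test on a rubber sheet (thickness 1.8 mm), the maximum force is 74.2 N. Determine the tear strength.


Tear strength = force / thickness
= 74.2 / 1.8
= 41.22 N/mm

41.22 N/mm


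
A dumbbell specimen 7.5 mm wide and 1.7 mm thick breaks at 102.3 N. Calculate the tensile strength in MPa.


Area = width * thickness = 7.5 * 1.7 = 12.75 mm^2
TS = force / area = 102.3 / 12.75 = 8.02 MPa

8.02 MPa


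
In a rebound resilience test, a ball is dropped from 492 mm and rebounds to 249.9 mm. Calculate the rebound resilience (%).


Resilience = h_rebound / h_drop * 100
= 249.9 / 492 * 100
= 50.8%

50.8%


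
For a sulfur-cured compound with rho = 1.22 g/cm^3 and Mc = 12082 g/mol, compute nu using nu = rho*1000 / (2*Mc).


nu = rho * 1000 / (2 * Mc)
nu = 1.22 * 1000 / (2 * 12082)
nu = 1220.0 / 24164
nu = 0.0505 mol/L

0.0505 mol/L


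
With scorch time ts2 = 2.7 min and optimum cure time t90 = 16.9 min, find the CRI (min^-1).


CRI = 100 / (t90 - ts2)
= 100 / (16.9 - 2.7)
= 100 / 14.2
= 7.04 min^-1

7.04 min^-1


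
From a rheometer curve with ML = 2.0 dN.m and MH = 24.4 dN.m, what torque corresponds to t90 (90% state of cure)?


M90 = ML + 0.9 * (MH - ML)
M90 = 2.0 + 0.9 * (24.4 - 2.0)
M90 = 2.0 + 0.9 * 22.4
M90 = 22.16 dN.m

22.16 dN.m


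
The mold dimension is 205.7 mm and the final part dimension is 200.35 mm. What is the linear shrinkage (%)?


Shrinkage = (mold - part) / mold * 100
= (205.7 - 200.35) / 205.7 * 100
= 5.35 / 205.7 * 100
= 2.6%

2.6%


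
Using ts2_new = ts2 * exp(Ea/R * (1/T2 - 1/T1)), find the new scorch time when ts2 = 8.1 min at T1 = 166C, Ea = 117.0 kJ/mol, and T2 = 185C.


Convert temperatures: T1 = 166 + 273.15 = 439.15 K, T2 = 185 + 273.15 = 458.15 K
ts2_new = 8.1 * exp(117000 / 8.314 * (1/458.15 - 1/439.15))
1/T2 - 1/T1 = -9.4435e-05
ts2_new = 2.14 min

2.14 min


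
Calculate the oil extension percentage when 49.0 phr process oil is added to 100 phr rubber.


Oil % = oil / (100 + oil) * 100
= 49.0 / (100 + 49.0) * 100
= 49.0 / 149.0 * 100
= 32.89%

32.89%


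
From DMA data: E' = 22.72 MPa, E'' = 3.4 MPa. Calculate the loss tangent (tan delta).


tan delta = E'' / E'
= 3.4 / 22.72
= 0.1496

tan delta = 0.1496


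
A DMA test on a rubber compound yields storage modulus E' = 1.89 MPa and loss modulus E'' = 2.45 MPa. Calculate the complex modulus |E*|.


|E*| = sqrt(E'^2 + E''^2)
= sqrt(1.89^2 + 2.45^2)
= sqrt(3.5721 + 6.0025)
= 3.094 MPa

3.094 MPa


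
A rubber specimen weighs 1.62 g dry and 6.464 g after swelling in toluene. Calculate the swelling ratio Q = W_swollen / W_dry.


Q = W_swollen / W_dry
Q = 6.464 / 1.62
Q = 3.99

Q = 3.99


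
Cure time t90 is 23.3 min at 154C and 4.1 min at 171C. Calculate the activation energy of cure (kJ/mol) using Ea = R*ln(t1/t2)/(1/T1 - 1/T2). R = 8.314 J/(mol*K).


T1 = 427.15 K, T2 = 444.15 K
1/T1 - 1/T2 = 8.9606e-05
ln(t1/t2) = ln(23.3/4.1) = 1.7375
Ea = 8.314 * 1.7375 / 8.9606e-05 = 161208.3702 J/mol
Ea = 161.21 kJ/mol

161.21 kJ/mol


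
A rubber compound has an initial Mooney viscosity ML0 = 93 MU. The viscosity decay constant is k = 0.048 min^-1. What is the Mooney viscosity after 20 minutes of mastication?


ML = ML0 * exp(-k * t)
ML = 93 * exp(-0.048 * 20)
ML = 93 * 0.3829
ML = 35.61 MU

35.61 MU


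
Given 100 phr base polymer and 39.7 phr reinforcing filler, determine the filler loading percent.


Filler % = filler / (rubber + filler) * 100
= 39.7 / (100 + 39.7) * 100
= 39.7 / 139.7 * 100
= 28.42%

28.42%


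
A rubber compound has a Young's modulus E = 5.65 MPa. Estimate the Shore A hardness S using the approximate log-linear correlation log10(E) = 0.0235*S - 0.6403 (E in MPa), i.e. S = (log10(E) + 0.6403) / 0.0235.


log10(E) = 0.0235*S - 0.6403  =>  S = (log10(E) + 0.6403) / 0.0235
log10(5.65) = 0.752048
S = (0.752048 + 0.6403) / 0.0235 = 1.392348 / 0.0235
S = 59.2

Shore A = 59.2


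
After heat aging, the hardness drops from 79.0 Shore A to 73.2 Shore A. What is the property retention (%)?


Retention = aged / original * 100
= 73.2 / 79.0 * 100
= 92.7%

92.7%


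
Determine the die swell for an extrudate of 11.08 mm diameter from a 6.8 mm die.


Die swell ratio = D_extrudate / D_die
= 11.08 / 6.8
= 1.629

Die swell = 1.629


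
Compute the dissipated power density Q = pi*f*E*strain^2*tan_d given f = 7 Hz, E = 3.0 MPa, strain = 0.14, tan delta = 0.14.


Q = pi * f * E * strain^2 * tan_d
= pi * 7 * 3.0 * 0.14^2 * 0.14
= pi * 7 * 3.0 * 0.0196 * 0.14
= 0.1810

Q = 0.1810


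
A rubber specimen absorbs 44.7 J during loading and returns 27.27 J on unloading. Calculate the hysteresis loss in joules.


Hysteresis loss = loading - unloading
= 44.7 - 27.27
= 17.43 J

17.43 J


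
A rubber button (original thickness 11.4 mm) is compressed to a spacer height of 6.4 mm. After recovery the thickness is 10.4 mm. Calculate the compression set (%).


CS = (t0 - recovered) / (t0 - ts) * 100
= (11.4 - 10.4) / (11.4 - 6.4) * 100
= 1.0 / 5.0 * 100
= 20.0%

20.0%


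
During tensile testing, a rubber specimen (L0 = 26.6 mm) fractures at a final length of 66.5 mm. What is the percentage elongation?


Elongation = (Lf - L0) / L0 * 100
= (66.5 - 26.6) / 26.6 * 100
= 39.9 / 26.6 * 100
= 150.0%

150.0%


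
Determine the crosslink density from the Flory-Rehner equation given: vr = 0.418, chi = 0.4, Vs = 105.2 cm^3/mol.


ln(1 - vr) = ln(1 - 0.418) = -0.5413
Numerator = -((-0.5413) + 0.418 + 0.4 * 0.418^2) = 0.0534
Denominator = 105.2 * (0.418^(1/3) - 0.418/2) = 56.6709
nu = 0.0534 / 56.6709 = 9.4220e-04 mol/cm^3

9.4220e-04 mol/cm^3


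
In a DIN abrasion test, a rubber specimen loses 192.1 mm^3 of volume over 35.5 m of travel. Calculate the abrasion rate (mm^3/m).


Rate = volume_loss / distance
= 192.1 / 35.5
= 5.411 mm^3/m

5.411 mm^3/m


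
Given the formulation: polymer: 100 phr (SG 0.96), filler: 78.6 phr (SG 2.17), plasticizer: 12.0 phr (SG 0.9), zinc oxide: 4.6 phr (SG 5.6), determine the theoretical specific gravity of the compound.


Sum of weights = 195.2
Volume contributions:
  polymer: 100/0.96 = 104.1667
  filler: 78.6/2.17 = 36.2212
  plasticizer: 12.0/0.9 = 13.3333
  zinc oxide: 4.6/5.6 = 0.8214
Sum of volumes = 154.5426
SG = 195.2 / 154.5426 = 1.263

SG = 1.263


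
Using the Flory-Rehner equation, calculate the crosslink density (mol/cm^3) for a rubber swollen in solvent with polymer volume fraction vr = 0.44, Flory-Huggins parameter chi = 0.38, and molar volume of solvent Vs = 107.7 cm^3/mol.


ln(1 - vr) = ln(1 - 0.44) = -0.5798
Numerator = -((-0.5798) + 0.44 + 0.38 * 0.44^2) = 0.0663
Denominator = 107.7 * (0.44^(1/3) - 0.44/2) = 58.2216
nu = 0.0663 / 58.2216 = 0.0011 mol/cm^3

0.0011 mol/cm^3


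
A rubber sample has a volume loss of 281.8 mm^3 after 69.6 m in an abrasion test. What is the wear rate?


Rate = volume_loss / distance
= 281.8 / 69.6
= 4.049 mm^3/m

4.049 mm^3/m


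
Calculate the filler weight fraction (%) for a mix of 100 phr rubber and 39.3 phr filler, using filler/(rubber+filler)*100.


Filler % = filler / (rubber + filler) * 100
= 39.3 / (100 + 39.3) * 100
= 39.3 / 139.3 * 100
= 28.21%

28.21%


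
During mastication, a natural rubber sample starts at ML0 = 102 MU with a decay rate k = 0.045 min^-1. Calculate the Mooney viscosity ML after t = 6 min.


ML = ML0 * exp(-k * t)
ML = 102 * exp(-0.045 * 6)
ML = 102 * 0.7634
ML = 77.86 MU

77.86 MU


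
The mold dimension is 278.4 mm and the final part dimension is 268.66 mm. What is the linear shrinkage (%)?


Shrinkage = (mold - part) / mold * 100
= (278.4 - 268.66) / 278.4 * 100
= 9.74 / 278.4 * 100
= 3.5%

3.5%


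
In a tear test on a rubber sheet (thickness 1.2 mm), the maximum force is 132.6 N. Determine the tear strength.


Tear strength = force / thickness
= 132.6 / 1.2
= 110.5 N/mm

110.5 N/mm


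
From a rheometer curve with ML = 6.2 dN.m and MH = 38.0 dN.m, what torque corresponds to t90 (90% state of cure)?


M90 = ML + 0.9 * (MH - ML)
M90 = 6.2 + 0.9 * (38.0 - 6.2)
M90 = 6.2 + 0.9 * 31.8
M90 = 34.82 dN.m

34.82 dN.m


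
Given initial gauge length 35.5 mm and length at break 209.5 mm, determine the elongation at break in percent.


Elongation = (Lf - L0) / L0 * 100
= (209.5 - 35.5) / 35.5 * 100
= 174.0 / 35.5 * 100
= 490.1%

490.1%


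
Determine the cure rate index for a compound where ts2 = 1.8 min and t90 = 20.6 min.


CRI = 100 / (t90 - ts2)
= 100 / (20.6 - 1.8)
= 100 / 18.8
= 5.32 min^-1

5.32 min^-1


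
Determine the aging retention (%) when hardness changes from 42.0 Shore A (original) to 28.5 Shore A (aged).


Retention = aged / original * 100
= 28.5 / 42.0 * 100
= 67.9%

67.9%


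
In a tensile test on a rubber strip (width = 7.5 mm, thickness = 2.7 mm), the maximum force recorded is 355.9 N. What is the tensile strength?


Area = width * thickness = 7.5 * 2.7 = 20.25 mm^2
TS = force / area = 355.9 / 20.25 = 17.58 MPa

17.58 MPa


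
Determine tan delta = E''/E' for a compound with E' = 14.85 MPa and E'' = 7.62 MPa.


tan delta = E'' / E'
= 7.62 / 14.85
= 0.5131

tan delta = 0.5131


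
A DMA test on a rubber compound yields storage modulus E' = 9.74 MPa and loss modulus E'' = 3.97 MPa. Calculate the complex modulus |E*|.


|E*| = sqrt(E'^2 + E''^2)
= sqrt(9.74^2 + 3.97^2)
= sqrt(94.8676 + 15.7609)
= 10.518 MPa

10.518 MPa


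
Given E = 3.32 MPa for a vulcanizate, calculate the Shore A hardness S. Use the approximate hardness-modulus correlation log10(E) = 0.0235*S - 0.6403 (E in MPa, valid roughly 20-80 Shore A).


log10(E) = 0.0235*S - 0.6403  =>  S = (log10(E) + 0.6403) / 0.0235
log10(3.32) = 0.521138
S = (0.521138 + 0.6403) / 0.0235 = 1.161438 / 0.0235
S = 49.4

Shore A = 49.4


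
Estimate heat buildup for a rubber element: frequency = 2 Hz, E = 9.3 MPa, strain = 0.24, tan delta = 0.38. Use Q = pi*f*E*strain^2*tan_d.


Q = pi * f * E * strain^2 * tan_d
= pi * 2 * 9.3 * 0.24^2 * 0.38
= pi * 2 * 9.3 * 0.0576 * 0.38
= 1.2790

Q = 1.2790


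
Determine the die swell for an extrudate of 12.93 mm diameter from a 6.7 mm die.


Die swell ratio = D_extrudate / D_die
= 12.93 / 6.7
= 1.93

Die swell = 1.93


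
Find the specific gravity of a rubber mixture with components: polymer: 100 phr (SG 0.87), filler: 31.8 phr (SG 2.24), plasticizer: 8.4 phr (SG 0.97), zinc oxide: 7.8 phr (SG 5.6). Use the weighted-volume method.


Sum of weights = 148.0
Volume contributions:
  polymer: 100/0.87 = 114.9425
  filler: 31.8/2.24 = 14.1964
  plasticizer: 8.4/0.97 = 8.6598
  zinc oxide: 7.8/5.6 = 1.3929
Sum of volumes = 139.1916
SG = 148.0 / 139.1916 = 1.063

SG = 1.063


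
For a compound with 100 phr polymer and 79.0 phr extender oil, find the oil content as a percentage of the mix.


Oil % = oil / (100 + oil) * 100
= 79.0 / (100 + 79.0) * 100
= 79.0 / 179.0 * 100
= 44.13%

44.13%


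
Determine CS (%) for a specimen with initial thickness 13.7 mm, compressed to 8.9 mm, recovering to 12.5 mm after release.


CS = (t0 - recovered) / (t0 - ts) * 100
= (13.7 - 12.5) / (13.7 - 8.9) * 100
= 1.2 / 4.8 * 100
= 25.0%

25.0%


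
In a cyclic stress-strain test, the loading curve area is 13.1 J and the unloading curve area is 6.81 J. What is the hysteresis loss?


Hysteresis loss = loading - unloading
= 13.1 - 6.81
= 6.29 J

6.29 J


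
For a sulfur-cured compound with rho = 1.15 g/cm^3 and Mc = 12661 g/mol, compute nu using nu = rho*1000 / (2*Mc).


nu = rho * 1000 / (2 * Mc)
nu = 1.15 * 1000 / (2 * 12661)
nu = 1150.0 / 25322
nu = 0.0454 mol/L

0.0454 mol/L


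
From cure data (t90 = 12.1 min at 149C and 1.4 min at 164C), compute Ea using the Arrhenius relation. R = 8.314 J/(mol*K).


T1 = 422.15 K, T2 = 437.15 K
1/T1 - 1/T2 = 8.1282e-05
ln(t1/t2) = ln(12.1/1.4) = 2.1567
Ea = 8.314 * 2.1567 / 8.1282e-05 = 220603.5335 J/mol
Ea = 220.6 kJ/mol

220.6 kJ/mol


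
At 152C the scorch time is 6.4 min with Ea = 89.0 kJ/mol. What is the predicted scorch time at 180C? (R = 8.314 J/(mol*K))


Convert temperatures: T1 = 152 + 273.15 = 425.15 K, T2 = 180 + 273.15 = 453.15 K
ts2_new = 6.4 * exp(89000 / 8.314 * (1/453.15 - 1/425.15))
1/T2 - 1/T1 = -1.4534e-04
ts2_new = 1.35 min

1.35 min


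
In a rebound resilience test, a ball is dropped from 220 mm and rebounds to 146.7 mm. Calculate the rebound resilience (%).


Resilience = h_rebound / h_drop * 100
= 146.7 / 220 * 100
= 66.7%

66.7%


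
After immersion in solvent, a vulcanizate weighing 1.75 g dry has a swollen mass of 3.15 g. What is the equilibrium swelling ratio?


Q = W_swollen / W_dry
Q = 3.15 / 1.75
Q = 1.8

Q = 1.8


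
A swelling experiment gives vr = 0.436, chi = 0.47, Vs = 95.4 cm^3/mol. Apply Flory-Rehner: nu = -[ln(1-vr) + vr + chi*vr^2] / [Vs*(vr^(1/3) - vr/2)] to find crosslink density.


ln(1 - vr) = ln(1 - 0.436) = -0.5727
Numerator = -((-0.5727) + 0.436 + 0.47 * 0.436^2) = 0.0474
Denominator = 95.4 * (0.436^(1/3) - 0.436/2) = 51.5426
nu = 0.0474 / 51.5426 = 9.1877e-04 mol/cm^3

9.1877e-04 mol/cm^3


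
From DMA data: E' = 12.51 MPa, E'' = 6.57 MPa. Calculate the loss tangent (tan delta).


tan delta = E'' / E'
= 6.57 / 12.51
= 0.5252

tan delta = 0.5252


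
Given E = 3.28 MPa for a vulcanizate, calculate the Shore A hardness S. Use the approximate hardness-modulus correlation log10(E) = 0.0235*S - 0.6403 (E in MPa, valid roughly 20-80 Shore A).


log10(E) = 0.0235*S - 0.6403  =>  S = (log10(E) + 0.6403) / 0.0235
log10(3.28) = 0.515874
S = (0.515874 + 0.6403) / 0.0235 = 1.156174 / 0.0235
S = 49.2

Shore A = 49.2


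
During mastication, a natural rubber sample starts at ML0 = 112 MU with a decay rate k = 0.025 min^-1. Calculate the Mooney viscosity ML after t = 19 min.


ML = ML0 * exp(-k * t)
ML = 112 * exp(-0.025 * 19)
ML = 112 * 0.6219
ML = 69.65 MU

69.65 MU


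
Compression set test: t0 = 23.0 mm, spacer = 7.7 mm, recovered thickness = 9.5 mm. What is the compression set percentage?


CS = (t0 - recovered) / (t0 - ts) * 100
= (23.0 - 9.5) / (23.0 - 7.7) * 100
= 13.5 / 15.3 * 100
= 88.2%

88.2%


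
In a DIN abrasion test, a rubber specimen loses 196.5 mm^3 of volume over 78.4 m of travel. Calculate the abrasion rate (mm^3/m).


Rate = volume_loss / distance
= 196.5 / 78.4
= 2.506 mm^3/m

2.506 mm^3/m


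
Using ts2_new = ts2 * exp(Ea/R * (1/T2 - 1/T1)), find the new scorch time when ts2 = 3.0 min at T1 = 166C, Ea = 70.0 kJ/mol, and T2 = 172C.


Convert temperatures: T1 = 166 + 273.15 = 439.15 K, T2 = 172 + 273.15 = 445.15 K
ts2_new = 3.0 * exp(70000 / 8.314 * (1/445.15 - 1/439.15))
1/T2 - 1/T1 = -3.0692e-05
ts2_new = 2.32 min

2.32 min


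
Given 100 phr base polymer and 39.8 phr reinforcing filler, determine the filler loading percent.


Filler % = filler / (rubber + filler) * 100
= 39.8 / (100 + 39.8) * 100
= 39.8 / 139.8 * 100
= 28.47%

28.47%


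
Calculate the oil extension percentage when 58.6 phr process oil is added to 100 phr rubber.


Oil % = oil / (100 + oil) * 100
= 58.6 / (100 + 58.6) * 100
= 58.6 / 158.6 * 100
= 36.95%

36.95%


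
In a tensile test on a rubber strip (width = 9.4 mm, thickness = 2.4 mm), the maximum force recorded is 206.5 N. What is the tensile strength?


Area = width * thickness = 9.4 * 2.4 = 22.56 mm^2
TS = force / area = 206.5 / 22.56 = 9.15 MPa

9.15 MPa


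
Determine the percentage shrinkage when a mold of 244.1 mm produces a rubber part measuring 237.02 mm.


Shrinkage = (mold - part) / mold * 100
= (244.1 - 237.02) / 244.1 * 100
= 7.08 / 244.1 * 100
= 2.9%

2.9%


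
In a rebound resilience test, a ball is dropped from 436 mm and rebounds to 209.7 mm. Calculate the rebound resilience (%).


Resilience = h_rebound / h_drop * 100
= 209.7 / 436 * 100
= 48.1%

48.1%


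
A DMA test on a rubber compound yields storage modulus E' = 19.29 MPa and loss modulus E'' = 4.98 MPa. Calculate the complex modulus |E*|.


|E*| = sqrt(E'^2 + E''^2)
= sqrt(19.29^2 + 4.98^2)
= sqrt(372.1041 + 24.8004)
= 19.922 MPa

19.922 MPa


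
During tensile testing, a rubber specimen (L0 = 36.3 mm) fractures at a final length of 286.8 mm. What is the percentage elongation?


Elongation = (Lf - L0) / L0 * 100
= (286.8 - 36.3) / 36.3 * 100
= 250.5 / 36.3 * 100
= 690.1%

690.1%


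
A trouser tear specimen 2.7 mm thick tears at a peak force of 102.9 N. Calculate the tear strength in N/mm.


Tear strength = force / thickness
= 102.9 / 2.7
= 38.11 N/mm

38.11 N/mm


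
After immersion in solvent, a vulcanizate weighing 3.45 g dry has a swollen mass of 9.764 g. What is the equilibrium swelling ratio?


Q = W_swollen / W_dry
Q = 9.764 / 3.45
Q = 2.83

Q = 2.83


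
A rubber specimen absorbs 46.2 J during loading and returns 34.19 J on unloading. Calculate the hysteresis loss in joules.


Hysteresis loss = loading - unloading
= 46.2 - 34.19
= 12.01 J

12.01 J


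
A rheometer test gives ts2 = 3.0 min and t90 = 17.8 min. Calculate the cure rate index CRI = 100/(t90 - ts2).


CRI = 100 / (t90 - ts2)
= 100 / (17.8 - 3.0)
= 100 / 14.8
= 6.76 min^-1

6.76 min^-1


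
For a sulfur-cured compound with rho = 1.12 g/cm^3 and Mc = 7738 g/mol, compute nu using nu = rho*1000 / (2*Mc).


nu = rho * 1000 / (2 * Mc)
nu = 1.12 * 1000 / (2 * 7738)
nu = 1120.0 / 15476
nu = 0.0724 mol/L

0.0724 mol/L


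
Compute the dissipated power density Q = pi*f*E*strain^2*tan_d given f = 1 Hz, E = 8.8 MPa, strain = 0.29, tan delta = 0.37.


Q = pi * f * E * strain^2 * tan_d
= pi * 1 * 8.8 * 0.29^2 * 0.37
= pi * 1 * 8.8 * 0.0841 * 0.37
= 0.8603

Q = 0.8603


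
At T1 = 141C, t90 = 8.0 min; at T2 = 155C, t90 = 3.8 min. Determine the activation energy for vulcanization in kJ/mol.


T1 = 414.15 K, T2 = 428.15 K
1/T1 - 1/T2 = 7.8954e-05
ln(t1/t2) = ln(8.0/3.8) = 0.7444
Ea = 8.314 * 0.7444 / 7.8954e-05 = 78390.8866 J/mol
Ea = 78.39 kJ/mol

78.39 kJ/mol


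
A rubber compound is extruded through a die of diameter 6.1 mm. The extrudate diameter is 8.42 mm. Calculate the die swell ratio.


Die swell ratio = D_extrudate / D_die
= 8.42 / 6.1
= 1.38

Die swell = 1.38


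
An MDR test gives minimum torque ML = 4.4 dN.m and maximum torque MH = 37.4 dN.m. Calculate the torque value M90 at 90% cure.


M90 = ML + 0.9 * (MH - ML)
M90 = 4.4 + 0.9 * (37.4 - 4.4)
M90 = 4.4 + 0.9 * 33.0
M90 = 34.1 dN.m

34.1 dN.m


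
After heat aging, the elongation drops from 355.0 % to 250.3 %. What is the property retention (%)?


Retention = aged / original * 100
= 250.3 / 355.0 * 100
= 70.5%

70.5%


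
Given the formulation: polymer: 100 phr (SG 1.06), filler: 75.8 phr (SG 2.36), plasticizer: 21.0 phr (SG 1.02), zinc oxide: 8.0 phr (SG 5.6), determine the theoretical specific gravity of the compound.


Sum of weights = 204.8
Volume contributions:
  polymer: 100/1.06 = 94.3396
  filler: 75.8/2.36 = 32.1186
  plasticizer: 21.0/1.02 = 20.5882
  zinc oxide: 8.0/5.6 = 1.4286
Sum of volumes = 148.4751
SG = 204.8 / 148.4751 = 1.379

SG = 1.379


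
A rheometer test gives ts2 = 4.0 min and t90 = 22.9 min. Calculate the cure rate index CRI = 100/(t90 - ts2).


CRI = 100 / (t90 - ts2)
= 100 / (22.9 - 4.0)
= 100 / 18.9
= 5.29 min^-1

5.29 min^-1


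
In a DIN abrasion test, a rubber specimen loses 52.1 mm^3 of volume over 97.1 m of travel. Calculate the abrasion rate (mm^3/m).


Rate = volume_loss / distance
= 52.1 / 97.1
= 0.537 mm^3/m

0.537 mm^3/m


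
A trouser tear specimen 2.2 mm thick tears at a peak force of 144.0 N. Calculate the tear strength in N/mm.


Tear strength = force / thickness
= 144.0 / 2.2
= 65.45 N/mm

65.45 N/mm


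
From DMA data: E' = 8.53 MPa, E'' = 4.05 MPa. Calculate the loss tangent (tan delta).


tan delta = E'' / E'
= 4.05 / 8.53
= 0.4748

tan delta = 0.4748


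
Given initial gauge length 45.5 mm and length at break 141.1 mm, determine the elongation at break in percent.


Elongation = (Lf - L0) / L0 * 100
= (141.1 - 45.5) / 45.5 * 100
= 95.6 / 45.5 * 100
= 210.1%

210.1%


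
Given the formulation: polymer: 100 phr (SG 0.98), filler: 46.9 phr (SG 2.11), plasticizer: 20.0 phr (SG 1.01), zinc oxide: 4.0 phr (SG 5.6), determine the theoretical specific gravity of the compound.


Sum of weights = 170.9
Volume contributions:
  polymer: 100/0.98 = 102.0408
  filler: 46.9/2.11 = 22.2275
  plasticizer: 20.0/1.01 = 19.8020
  zinc oxide: 4.0/5.6 = 0.7143
Sum of volumes = 144.7846
SG = 170.9 / 144.7846 = 1.18

SG = 1.18


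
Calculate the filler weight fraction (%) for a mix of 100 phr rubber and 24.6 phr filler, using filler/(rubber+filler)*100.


Filler % = filler / (rubber + filler) * 100
= 24.6 / (100 + 24.6) * 100
= 24.6 / 124.6 * 100
= 19.74%

19.74%


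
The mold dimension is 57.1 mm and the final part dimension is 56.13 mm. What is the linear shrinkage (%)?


Shrinkage = (mold - part) / mold * 100
= (57.1 - 56.13) / 57.1 * 100
= 0.97 / 57.1 * 100
= 1.7%

1.7%


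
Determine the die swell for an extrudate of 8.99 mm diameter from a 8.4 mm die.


Die swell ratio = D_extrudate / D_die
= 8.99 / 8.4
= 1.07

Die swell = 1.07


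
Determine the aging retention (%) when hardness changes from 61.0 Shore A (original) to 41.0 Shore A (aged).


Retention = aged / original * 100
= 41.0 / 61.0 * 100
= 67.2%

67.2%


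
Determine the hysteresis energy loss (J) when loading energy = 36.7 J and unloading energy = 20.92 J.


Hysteresis loss = loading - unloading
= 36.7 - 20.92
= 15.78 J

15.78 J


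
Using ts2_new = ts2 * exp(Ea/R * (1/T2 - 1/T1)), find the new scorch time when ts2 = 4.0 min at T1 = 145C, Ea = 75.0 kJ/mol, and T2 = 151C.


Convert temperatures: T1 = 145 + 273.15 = 418.15 K, T2 = 151 + 273.15 = 424.15 K
ts2_new = 4.0 * exp(75000 / 8.314 * (1/424.15 - 1/418.15))
1/T2 - 1/T1 = -3.3830e-05
ts2_new = 2.95 min

2.95 min


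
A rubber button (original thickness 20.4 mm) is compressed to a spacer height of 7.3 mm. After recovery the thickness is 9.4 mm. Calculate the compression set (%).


CS = (t0 - recovered) / (t0 - ts) * 100
= (20.4 - 9.4) / (20.4 - 7.3) * 100
= 11.0 / 13.1 * 100
= 84.0%

84.0%


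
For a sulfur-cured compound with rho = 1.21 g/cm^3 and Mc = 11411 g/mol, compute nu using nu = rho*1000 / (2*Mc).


nu = rho * 1000 / (2 * Mc)
nu = 1.21 * 1000 / (2 * 11411)
nu = 1210.0 / 22822
nu = 0.0530 mol/L

0.0530 mol/L


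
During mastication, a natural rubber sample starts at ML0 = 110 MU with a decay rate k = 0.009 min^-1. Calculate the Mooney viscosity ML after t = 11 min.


ML = ML0 * exp(-k * t)
ML = 110 * exp(-0.009 * 11)
ML = 110 * 0.9057
ML = 99.63 MU

99.63 MU


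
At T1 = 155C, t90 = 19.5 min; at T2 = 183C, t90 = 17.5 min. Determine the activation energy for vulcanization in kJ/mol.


T1 = 428.15 K, T2 = 456.15 K
1/T1 - 1/T2 = 1.4337e-04
ln(t1/t2) = ln(19.5/17.5) = 0.1082
Ea = 8.314 * 0.1082 / 1.4337e-04 = 6275.3420 J/mol
Ea = 6.28 kJ/mol

6.28 kJ/mol


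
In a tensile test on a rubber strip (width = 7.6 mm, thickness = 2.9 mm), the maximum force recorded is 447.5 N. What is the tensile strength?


Area = width * thickness = 7.6 * 2.9 = 22.04 mm^2
TS = force / area = 447.5 / 22.04 = 20.3 MPa

20.3 MPa


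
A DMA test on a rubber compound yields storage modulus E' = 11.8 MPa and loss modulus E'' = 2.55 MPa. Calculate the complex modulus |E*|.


|E*| = sqrt(E'^2 + E''^2)
= sqrt(11.8^2 + 2.55^2)
= sqrt(139.2400 + 6.5025)
= 12.072 MPa

12.072 MPa


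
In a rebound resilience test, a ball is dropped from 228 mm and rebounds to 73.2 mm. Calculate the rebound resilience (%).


Resilience = h_rebound / h_drop * 100
= 73.2 / 228 * 100
= 32.1%

32.1%


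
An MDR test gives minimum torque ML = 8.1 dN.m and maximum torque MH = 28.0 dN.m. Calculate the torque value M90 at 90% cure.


M90 = ML + 0.9 * (MH - ML)
M90 = 8.1 + 0.9 * (28.0 - 8.1)
M90 = 8.1 + 0.9 * 19.9
M90 = 26.01 dN.m

26.01 dN.m


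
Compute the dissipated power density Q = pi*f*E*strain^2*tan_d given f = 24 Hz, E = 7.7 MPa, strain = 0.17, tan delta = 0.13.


Q = pi * f * E * strain^2 * tan_d
= pi * 24 * 7.7 * 0.17^2 * 0.13
= pi * 24 * 7.7 * 0.0289 * 0.13
= 2.1812

Q = 2.1812


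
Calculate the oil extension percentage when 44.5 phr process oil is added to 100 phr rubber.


Oil % = oil / (100 + oil) * 100
= 44.5 / (100 + 44.5) * 100
= 44.5 / 144.5 * 100
= 30.8%

30.8%


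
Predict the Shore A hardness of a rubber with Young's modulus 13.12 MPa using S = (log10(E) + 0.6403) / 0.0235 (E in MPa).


log10(E) = 0.0235*S - 0.6403  =>  S = (log10(E) + 0.6403) / 0.0235
log10(13.12) = 1.117934
S = (1.117934 + 0.6403) / 0.0235 = 1.758234 / 0.0235
S = 74.8

Shore A = 74.8
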